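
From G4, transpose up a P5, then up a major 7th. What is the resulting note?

A perfect fifth up from G4 is D5.
D5 up a major seventh → C#6 (11 semitones).

C#6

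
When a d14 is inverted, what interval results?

First reduce the compound diminished fourteenth to its simple form, a diminished seventh.
Inverted interval numbers add to nine, so a seventh pairs with a second (7 + 2 = 9).
And diminished becomes augmented under inversion, so we get an augmented second.

augmented 2nd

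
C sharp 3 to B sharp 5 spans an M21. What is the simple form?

Each octave removed subtracts seven from the number: 21 − 14 = 7.
That makes a major twenty-first a compound major seventh — 2 octaves plus a major seventh.

major seventh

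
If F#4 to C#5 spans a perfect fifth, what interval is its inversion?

perfect fourth

Inverted interval numbers add to nine, so a fifth pairs with a fourth (5 + 4 = 9).
And perfect stays perfect under inversion, so we get a perfect fourth.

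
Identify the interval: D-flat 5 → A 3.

d11

Descending from Db5 to A3 is the same interval as ascending A3 to Db5.
A to D spans four letter names (A-B-C-D), plus an octave, so the interval is some kind of eleventh.
The perfect eleventh is 17 semitones; here we have 16, one semitone narrower: diminished.
(Equivalently, a compound diminished fourth: a diminished fourth plus an octave.)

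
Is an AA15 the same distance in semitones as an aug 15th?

A doubly augmented fifteenth is 26 semitones but an augmented fifteenth is 25 semitones — different sizes.

No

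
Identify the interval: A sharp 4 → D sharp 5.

A to D spans four letter names (A-B-C-D), so the interval is some kind of fourth.
The perfect fourth spans 5 semitones, and A#4 to D#5 is exactly 5 semitones — so this is a perfect fourth.

perfect fourth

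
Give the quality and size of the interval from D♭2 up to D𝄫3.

diminished 8th

D to D is the same letter name, plus an octave, so the interval is some kind of octave.
The perfect octave is 12 semitones; here we have 11, one semitone narrower: diminished.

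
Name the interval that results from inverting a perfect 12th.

First reduce the compound perfect twelfth to its simple form, a perfect fifth.
The rule of nine gives the new number: 9 − 5 = 4, so a fifth becomes a fourth.
And perfect stays perfect under inversion, so we get a perfect fourth.

perfect 4th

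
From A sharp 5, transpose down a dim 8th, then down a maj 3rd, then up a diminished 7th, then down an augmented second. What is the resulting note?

D flat 5

Down a diminished octave from A#5: A##4 (11 semitones down).
A##4 down a major third → F##4 (4 semitones).
A diminished seventh up from F##4 is E5.
E5 down an augmented second → Db5 (3 semitones).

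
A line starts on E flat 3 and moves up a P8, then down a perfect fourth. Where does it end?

B flat 3

A perfect octave up from Eb3 is Eb4.
Down a perfect fourth from Eb4: Bb3 (5 semitones down).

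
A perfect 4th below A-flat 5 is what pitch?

E-flat 5

Four letter names down from A: E.
A perfect fourth spans 5 semitones, so from Ab5 the target pitch is Eb5.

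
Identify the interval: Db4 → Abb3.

A4

Descending from Db4 to Abb3 is the same interval as ascending Abb3 to Db4.
A to D spans four letter names (A-B-C-D): a fourth.
A perfect fourth would be 5 semitones; Abb3 to Db4 is 6, one semitone wider, so the interval is augmented.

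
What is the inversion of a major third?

minor 6th

Inverted interval numbers add to nine, so a third pairs with a sixth (3 + 6 = 9).
The quality also flips — major becomes minor — giving a minor sixth.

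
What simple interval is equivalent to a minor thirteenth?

minor 6th

Subtracting seven from the interval number removes an octave: 13 − 7 = 6.
That makes a minor thirteenth a compound minor sixth — an octave plus a minor sixth.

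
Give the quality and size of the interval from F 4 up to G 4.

major second

F to G spans two letter names (F-G): a second.
The major second spans 2 semitones, and F4 to G4 is exactly 2 semitones — so this is a major second.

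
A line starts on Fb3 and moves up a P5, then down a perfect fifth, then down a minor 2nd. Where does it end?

Eb3

Up a perfect fifth from Fb3: Cb4 (7 semitones up).
Down a perfect fifth from Cb4: Fb3 (7 semitones down).
A minor second down from Fb3 is Eb3.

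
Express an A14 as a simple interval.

Subtracting seven from the interval number removes an octave: 14 − 7 = 7.
That makes an augmented fourteenth a compound augmented seventh — an octave plus an augmented seventh.

augmented 7th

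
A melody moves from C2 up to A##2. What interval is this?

C to A spans six letter names (C-D-E-F-G-A), so the interval is some kind of sixth.
The major sixth is 9 semitones; here we have 11, two semitones wider: doubly augmented.

doubly augmented sixth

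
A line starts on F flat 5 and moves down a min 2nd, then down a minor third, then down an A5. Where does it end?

F flat 4

A minor second down from Fb5 is Eb5.
Eb5 down a minor third → C5 (3 semitones).
C5 down an augmented fifth → Fb4 (8 semitones).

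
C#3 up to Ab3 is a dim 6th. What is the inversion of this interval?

The rule of nine gives the new number: 9 − 6 = 3, so a sixth becomes a third.
Quality inverts too: diminished becomes augmented. That makes the inversion an augmented third.

augmented third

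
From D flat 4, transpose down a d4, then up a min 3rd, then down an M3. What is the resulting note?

A flat 3

A diminished fourth down from Db4 is A3.
A minor third up from A3 is C4.
A major third down from C4 is Ab3.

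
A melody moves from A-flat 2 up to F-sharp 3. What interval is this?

A to F spans six letter names (A-B-C-D-E-F) — that makes it a sixth of some quality.
A major sixth would be 9 semitones; Ab2 to F#3 is 10, one semitone wider, so the interval is augmented.

augmented sixth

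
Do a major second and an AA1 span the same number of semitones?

Yes

Both span 2 semitones: a major second and a doubly augmented unison are the same chromatic distance.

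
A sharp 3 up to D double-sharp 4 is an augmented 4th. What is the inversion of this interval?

d5

Interval numbers invert to sum to nine: 4 + 5 = 9, so a fourth inverts to a fifth.
The quality also flips — augmented becomes diminished — giving a diminished fifth.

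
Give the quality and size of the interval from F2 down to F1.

Descending from F2 to F1 is the same interval as ascending F1 to F2.
F to F is the same letter name, plus an octave, so the interval is some kind of octave.
F1 to F2 is 12 semitones, matching the perfect octave exactly, so the quality is perfect.

perfect octave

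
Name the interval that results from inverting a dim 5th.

augmented 4th

The rule of nine gives the new number: 9 − 5 = 4, so a fifth becomes a fourth.
Quality inverts too: diminished becomes augmented. That makes the inversion an augmented fourth.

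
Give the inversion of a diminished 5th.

augmented 4th

Inverted interval numbers add to nine, so a fifth pairs with a fourth (5 + 4 = 9).
And diminished becomes augmented under inversion, so we get an augmented fourth.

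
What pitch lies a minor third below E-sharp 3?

C-double-sharp 3

Counting three letter names down from E lands on C.
Moving 3 semitones down from E#3 (the size of a minor third) reaches C##3.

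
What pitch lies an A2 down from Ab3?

The second takes the letter from A down to G.
An augmented second is 3 semitones; 3 semitones down from Ab3 gives Gbb3.

Gbb3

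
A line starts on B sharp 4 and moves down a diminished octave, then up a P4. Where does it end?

E double-sharp 4

B#4 down a diminished octave → B##3 (11 semitones).
A perfect fourth up from B##3 is E##4.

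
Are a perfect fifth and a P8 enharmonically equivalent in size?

A perfect fifth is 7 semitones but a perfect octave is 12 semitones — different sizes.

No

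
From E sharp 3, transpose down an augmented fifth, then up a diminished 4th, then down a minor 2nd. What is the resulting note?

Down an augmented fifth from E#3: A2 (8 semitones down).
Up a diminished fourth from A2: Db3 (4 semitones up).
Db3 down a minor second → C3 (1 semitone).

C 3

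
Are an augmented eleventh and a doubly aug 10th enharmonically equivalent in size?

Both span 18 semitones: an augmented eleventh and a doubly augmented tenth are the same chromatic distance.

Yes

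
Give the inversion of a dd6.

AA3

Inverted interval numbers add to nine, so a sixth pairs with a third (6 + 3 = 9).
Quality inverts too: doubly diminished becomes doubly augmented. That makes the inversion a doubly augmented third.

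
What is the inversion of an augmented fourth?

d5

Interval numbers invert to sum to nine: 4 + 5 = 9, so a fourth inverts to a fifth.
The quality also flips — augmented becomes diminished — giving a diminished fifth.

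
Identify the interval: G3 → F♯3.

m2

Descending from G3 to F#3 is the same interval as ascending F#3 to G3.
F to G spans two letter names (F-G): a second.
A major second would be 2 semitones, but F#3 to G3 is 1 — one semitone narrower, making it a minor second.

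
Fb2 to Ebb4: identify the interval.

F to E spans seven letter names (F-G-A-B-C-D-E), plus an octave — that makes it a fourteenth of some quality.
At 22 semitones, Fb2→Ebb4 falls one short of a major fourteenth: minor.
(Equivalently, a compound minor seventh: a minor seventh plus an octave.)

minor 14th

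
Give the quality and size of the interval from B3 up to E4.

perfect fourth

B to E spans four letter names (B-C-D-E): a fourth.
B3 to E4 is 5 semitones, matching the perfect fourth exactly, so the quality is perfect.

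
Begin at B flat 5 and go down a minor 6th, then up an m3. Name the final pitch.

F 5

Down a minor sixth from Bb5: D5 (8 semitones down).
A minor third up from D5 is F5.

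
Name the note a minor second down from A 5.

Two letter names down from A: G.
A minor second is 1 semitone; 1 semitone down from A5 gives G#5.

G-sharp 5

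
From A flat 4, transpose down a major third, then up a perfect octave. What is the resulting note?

Down a major third from Ab4: Fb4 (4 semitones down).
A perfect octave up from Fb4 is Fb5.

F flat 5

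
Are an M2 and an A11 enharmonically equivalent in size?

No

2 semitones (major second) vs 18 semitones (augmented eleventh): not equal.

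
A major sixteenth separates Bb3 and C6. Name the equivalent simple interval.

M2

Take out 2 octaves (14 from the number): 16 − 14 = 2.
Quality carries through unchanged, so the simple form is a major second.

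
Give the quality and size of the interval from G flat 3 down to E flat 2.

m10

Descending from Gb3 to Eb2 is the same interval as ascending Eb2 to Gb3.
E to G spans three letter names (E-F-G), plus an octave — that makes it a tenth of some quality.
At 15 semitones, Eb2→Gb3 falls one short of a major tenth: minor.
(Equivalently, a compound minor third: a minor third plus an octave.)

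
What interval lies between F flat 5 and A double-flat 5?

minor third

F to A spans three letter names (F-G-A) — that makes it a third of some quality.
Fb5 to Abb5 is 3 semitones, a half step short of the major third (4), so this is minor.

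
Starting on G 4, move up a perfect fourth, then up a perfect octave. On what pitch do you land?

Up a perfect fourth from G4: C5 (5 semitones up).
C5 up a perfect octave → C6 (12 semitones).

C 6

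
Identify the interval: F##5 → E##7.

major 14th

F to E spans seven letter names (F-G-A-B-C-D-E), plus an octave, so the interval is some kind of fourteenth.
F##5 to E##7 is 23 semitones, matching the major fourteenth exactly, so the quality is major.
(Equivalently, a compound major seventh: a major seventh plus an octave.)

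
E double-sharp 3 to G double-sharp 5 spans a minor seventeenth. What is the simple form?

m3

Take out 2 octaves (14 from the number): 17 − 14 = 3.
So a minor seventeenth is 2 octaves plus a minor third. The quality is unchanged.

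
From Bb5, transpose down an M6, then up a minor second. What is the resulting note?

Ebb5

Down a major sixth from Bb5: Db5 (9 semitones down).
Db5 up a minor second → Ebb5 (1 semitone).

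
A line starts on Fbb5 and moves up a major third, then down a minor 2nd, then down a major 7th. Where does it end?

Fbb5 up a major third → Abb5 (4 semitones).
Down a minor second from Abb5: Gb5 (1 semitone down).
Down a major seventh from Gb5: Abb4 (11 semitones down).

Abb4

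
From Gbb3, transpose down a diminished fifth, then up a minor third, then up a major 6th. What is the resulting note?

Cb4

Down a diminished fifth from Gbb3: Cb3 (6 semitones down).
Cb3 up a minor third → Ebb3 (3 semitones).
A major sixth up from Ebb3 is Cb4.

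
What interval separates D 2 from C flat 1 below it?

Descending from D2 to Cb1 is the same interval as ascending Cb1 to D2.
C to D spans two letter names (C-D), plus an octave, so the interval is some kind of ninth.
Cb1 to D2 spans 15 semitones — one semitone wider than the major ninth (14) — giving an augmented ninth.
(Equivalently, a compound augmented second: an augmented second plus an octave.)

augmented ninth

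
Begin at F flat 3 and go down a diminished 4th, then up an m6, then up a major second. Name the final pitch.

B flat 3

A diminished fourth down from Fb3 is C3.
A minor sixth up from C3 is Ab3.
Ab3 up a major second → Bb3 (2 semitones).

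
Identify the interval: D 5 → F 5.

D to F spans three letter names (D-E-F) — that makes it a third of some quality.
At 3 semitones, D5→F5 falls one short of a major third: minor.

m3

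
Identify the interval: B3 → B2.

perfect octave

Descending from B3 to B2 is the same interval as ascending B2 to B3.
B to B is the same letter name, plus an octave: an octave.
Counting semitones, B2→B3 is 12, which is the perfect octave.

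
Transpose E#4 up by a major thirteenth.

The thirteenth's letter: E up six letter names plus an octave → C.
A major thirteenth spans 21 semitones, so from E#4 the target pitch is C##6.

C##6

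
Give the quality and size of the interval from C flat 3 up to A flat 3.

C to A spans six letter names (C-D-E-F-G-A): a sixth.
Counting semitones, Cb3→Ab3 is 9, which is the major sixth.

major 6th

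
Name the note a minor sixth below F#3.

Six letter names down from F: A.
Moving 8 semitones down from F#3 (the size of a minor sixth) reaches A#2.

A#2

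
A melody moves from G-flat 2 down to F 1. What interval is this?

Descending from Gb2 to F1 is the same interval as ascending F1 to Gb2.
F to G spans two letter names (F-G), plus an octave: a ninth.
At 13 semitones, F1→Gb2 falls one short of a major ninth: minor.
(Equivalently, a compound minor second: a minor second plus an octave.)

m9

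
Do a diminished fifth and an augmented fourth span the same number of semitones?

Yes

A diminished fifth = 6 semitones = an augmented fourth; enharmonically equal.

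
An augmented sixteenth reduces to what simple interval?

Take out 2 octaves (14 from the number): 16 − 14 = 2.
Quality carries through unchanged, so the simple form is an augmented second.

augmented second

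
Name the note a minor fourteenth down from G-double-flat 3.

Seven letters down from G (plus an octave) reaches A.
A minor fourteenth spans 22 semitones, so from Gbb3 the target pitch is Abb1.

A-double-flat 1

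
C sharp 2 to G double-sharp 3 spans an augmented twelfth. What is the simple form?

augmented fifth

Each octave removed subtracts seven from the number: 12 − 7 = 5.
That makes an augmented twelfth a compound augmented fifth — an octave plus an augmented fifth.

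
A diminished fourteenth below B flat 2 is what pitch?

C sharp 1

Seven letters down from B (plus an octave) reaches C.
A diminished fourteenth spans 21 semitones, so from Bb2 the target pitch is C#1.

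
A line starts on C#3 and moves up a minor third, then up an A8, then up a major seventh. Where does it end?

D##5

Up a minor third from C#3: E3 (3 semitones up).
E3 up an augmented octave → E#4 (13 semitones).
A major seventh up from E#4 is D##5.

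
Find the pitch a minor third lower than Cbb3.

Abb2

Counting three letter names down from C lands on A.
A minor third spans 3 semitones, so from Cbb3 the target pitch is Abb2.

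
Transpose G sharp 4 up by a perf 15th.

For a fifteenth the letter name doesn't change: still G, two octaves up.
A perfect fifteenth spans 24 semitones, so from G#4 the target pitch is G#6.

G sharp 6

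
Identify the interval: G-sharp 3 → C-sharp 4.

G to C spans four letter names (G-A-B-C) — that makes it a fourth of some quality.
The perfect fourth spans 5 semitones, and G#3 to C#4 is exactly 5 semitones — so this is a perfect fourth.

P4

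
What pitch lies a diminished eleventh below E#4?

B##2

Four letters down from E (plus an octave) reaches B.
A diminished eleventh spans 16 semitones, so from E#4 the target pitch is B##2.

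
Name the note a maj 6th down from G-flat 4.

B-double-flat 3

The sixth takes the letter from G down to B.
Moving 9 semitones down from Gb4 (the size of a major sixth) reaches Bbb3.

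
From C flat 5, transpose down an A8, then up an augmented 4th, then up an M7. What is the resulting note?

Cb5 down an augmented octave → Cbb4 (13 semitones).
An augmented fourth up from Cbb4 is Fb4.
Fb4 up a major seventh → Eb5 (11 semitones).

E flat 5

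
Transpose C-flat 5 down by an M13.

Counting six letter names plus an octave down from C lands on E.
A major thirteenth spans 21 semitones, so from Cb5 the target pitch is Ebb3.

E-double-flat 3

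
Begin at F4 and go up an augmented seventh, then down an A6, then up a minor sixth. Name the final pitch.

Up an augmented seventh from F4: E#5 (12 semitones up).
An augmented sixth down from E#5 is G4.
Up a minor sixth from G4: Eb5 (8 semitones up).

Eb5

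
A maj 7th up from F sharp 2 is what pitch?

E sharp 3

The seventh takes the letter from F up to E.
A major seventh spans 11 semitones, so from F#2 the target pitch is E#3.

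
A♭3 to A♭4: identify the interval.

P8

A to A is the same letter name, plus an octave: an octave.
Ab3 to Ab4 is 12 semitones, matching the perfect octave exactly, so the quality is perfect.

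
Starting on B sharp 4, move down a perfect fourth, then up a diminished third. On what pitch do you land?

B#4 down a perfect fourth → F##4 (5 semitones).
A diminished third up from F##4 is A4.

A 4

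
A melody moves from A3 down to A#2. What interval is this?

Descending from A3 to A#2 is the same interval as ascending A#2 to A3.
A to A is the same letter name, plus an octave — that makes it an octave of some quality.
A#2 to A3 spans 11 semitones — one semitone narrower than the perfect octave (12) — giving a diminished octave.

diminished octave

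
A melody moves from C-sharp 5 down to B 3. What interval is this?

Descending from C#5 to B3 is the same interval as ascending B3 to C#5.
B to C spans two letter names (B-C), plus an octave — that makes it a ninth of some quality.
The major ninth spans 14 semitones, and B3 to C#5 is exactly 14 semitones — so this is a major ninth.
(Equivalently, a compound major second: a major second plus an octave.)

major ninth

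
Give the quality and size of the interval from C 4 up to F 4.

C to F spans four letter names (C-D-E-F) — that makes it a fourth of some quality.
The perfect fourth spans 5 semitones, and C4 to F4 is exactly 5 semitones — so this is a perfect fourth.

perfect 4th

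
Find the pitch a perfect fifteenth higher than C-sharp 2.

For a fifteenth the letter name doesn't change: still C, two octaves up.
A perfect fifteenth spans 24 semitones, so from C#2 the target pitch is C#4.

C-sharp 4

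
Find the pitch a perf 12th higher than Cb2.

Gb3

The twelfth's letter: C up five letter names plus an octave → G.
A perfect twelfth is 19 semitones; 19 semitones up from Cb2 gives Gb3.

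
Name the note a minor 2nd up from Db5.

The second takes the letter from D up to E.
Moving 1 semitone up from Db5 (the size of a minor second) reaches Ebb5.

Ebb5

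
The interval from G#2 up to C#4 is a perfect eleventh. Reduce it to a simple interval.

Take out an octave (7 from the number): 11 − 7 = 4.
Quality carries through unchanged, so the simple form is a perfect fourth.

perfect fourth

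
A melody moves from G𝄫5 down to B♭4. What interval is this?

Descending from Gbb5 to Bb4 is the same interval as ascending Bb4 to Gbb5.
B to G spans six letter names (B-C-D-E-F-G): a sixth.
The major sixth is 9 semitones; here we have 7, two semitones narrower: diminished.

diminished 6th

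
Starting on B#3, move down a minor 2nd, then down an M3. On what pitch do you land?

F##3

A minor second down from B#3 is A##3.
A##3 down a major third → F##3 (4 semitones).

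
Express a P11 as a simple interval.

Subtracting seven from the interval number removes an octave: 11 − 7 = 4.
Quality carries through unchanged, so the simple form is a perfect fourth.

perfect 4th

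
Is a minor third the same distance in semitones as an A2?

Yes

A minor third = 3 semitones = an augmented second; enharmonically equal.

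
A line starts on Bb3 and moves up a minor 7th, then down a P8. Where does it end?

A minor seventh up from Bb3 is Ab4.
A perfect octave down from Ab4 is Ab3.

Ab3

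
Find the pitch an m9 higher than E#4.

F#5

Two letters up from E (plus an octave) reaches F.
A minor ninth spans 13 semitones, so from E#4 the target pitch is F#5.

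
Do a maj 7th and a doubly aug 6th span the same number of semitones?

A major seventh = 11 semitones = a doubly augmented sixth; enharmonically equal.

Yes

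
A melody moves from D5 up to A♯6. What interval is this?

D to A spans five letter names (D-E-F-G-A), plus an octave, so the interval is some kind of twelfth.
The perfect twelfth is 19 semitones; here we have 20, one semitone wider: augmented.
(Equivalently, a compound augmented fifth: an augmented fifth plus an octave.)

augmented twelfth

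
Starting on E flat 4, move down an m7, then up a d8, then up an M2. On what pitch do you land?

Eb4 down a minor seventh → F3 (10 semitones).
Up a diminished octave from F3: Fb4 (11 semitones up).
A major second up from Fb4 is Gb4.

G flat 4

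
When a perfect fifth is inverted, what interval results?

P4

Inverted interval numbers add to nine, so a fifth pairs with a fourth (5 + 4 = 9).
The quality also flips — perfect stays perfect — giving a perfect fourth.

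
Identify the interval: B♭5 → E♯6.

doubly augmented fourth

B to E spans four letter names (B-C-D-E), so the interval is some kind of fourth.
A perfect fourth would be 5 semitones; Bb5 to E#6 is 7, two semitones wider, so the interval is doubly augmented.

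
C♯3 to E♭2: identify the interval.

augmented sixth

Descending from C#3 to Eb2 is the same interval as ascending Eb2 to C#3.
E to C spans six letter names (E-F-G-A-B-C), so the interval is some kind of sixth.
The major sixth is 9 semitones; here we have 10, one semitone wider: augmented.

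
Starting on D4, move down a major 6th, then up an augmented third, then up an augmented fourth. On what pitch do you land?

D##4

D4 down a major sixth → F3 (9 semitones).
Up an augmented third from F3: A#3 (5 semitones up).
A#3 up an augmented fourth → D##4 (6 semitones).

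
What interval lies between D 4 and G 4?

perfect fourth

D to G spans four letter names (D-E-F-G): a fourth.
Counting semitones, D4→G4 is 5, which is the perfect fourth.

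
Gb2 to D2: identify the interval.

diminished fourth

Descending from Gb2 to D2 is the same interval as ascending D2 to Gb2.
D to G spans four letter names (D-E-F-G), so the interval is some kind of fourth.
D2 to Gb2 spans 4 semitones — one semitone narrower than the perfect fourth (5) — giving a diminished fourth.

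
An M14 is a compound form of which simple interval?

Each octave removed subtracts seven from the number: 14 − 7 = 7.
So a major fourteenth is an octave plus a major seventh. The quality is unchanged.

major seventh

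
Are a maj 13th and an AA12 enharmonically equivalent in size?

Yes

A major thirteenth spans 21 semitones, and a doubly augmented twelfth also spans 21 semitones — they're enharmonic.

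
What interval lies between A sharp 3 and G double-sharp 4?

major seventh

A to G spans seven letter names (A-B-C-D-E-F-G) — that makes it a seventh of some quality.
Counting semitones, A#3→G##4 is 11, which is the major seventh.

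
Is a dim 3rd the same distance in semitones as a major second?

Both span 2 semitones: a diminished third and a major second are the same chromatic distance.

Yes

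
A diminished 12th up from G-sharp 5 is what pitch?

D 7

Counting five letter names plus an octave up from G lands on D.
Moving 18 semitones up from G#5 (the size of a diminished twelfth) reaches D7.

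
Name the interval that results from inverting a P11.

First reduce the compound perfect eleventh to its simple form, a perfect fourth.
The rule of nine gives the new number: 9 − 4 = 5, so a fourth becomes a fifth.
The quality also flips — perfect stays perfect — giving a perfect fifth.

perfect fifth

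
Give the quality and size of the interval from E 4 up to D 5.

E to D spans seven letter names (E-F-G-A-B-C-D), so the interval is some kind of seventh.
A major seventh would be 11 semitones, but E4 to D5 is 10 — one semitone narrower, making it a minor seventh.

m7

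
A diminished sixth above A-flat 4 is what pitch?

Six letter names up from A: F.
A diminished sixth is 7 semitones; 7 semitones up from Ab4 gives Fbb5.

F-double-flat 5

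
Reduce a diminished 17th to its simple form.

diminished 3rd

Subtracting seven from the interval number removes an octave: 17 − 14 = 3.
So a diminished seventeenth is 2 octaves plus a diminished third. The quality is unchanged.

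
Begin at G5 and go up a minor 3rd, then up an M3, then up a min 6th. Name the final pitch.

Up a minor third from G5: Bb5 (3 semitones up).
A major third up from Bb5 is D6.
A minor sixth up from D6 is Bb6.

Bb6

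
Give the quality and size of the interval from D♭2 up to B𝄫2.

D to B spans six letter names (D-E-F-G-A-B): a sixth.
At 8 semitones, Db2→Bbb2 falls one short of a major sixth: minor.

minor sixth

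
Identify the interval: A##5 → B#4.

Descending from A##5 to B#4 is the same interval as ascending B#4 to A##5.
B to A spans seven letter names (B-C-D-E-F-G-A): a seventh.
The major seventh spans 11 semitones, and B#4 to A##5 is exactly 11 semitones — so this is a major seventh.

major seventh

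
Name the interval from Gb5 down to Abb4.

Descending from Gb5 to Abb4 is the same interval as ascending Abb4 to Gb5.
A to G spans seven letter names (A-B-C-D-E-F-G): a seventh.
Abb4 to Gb5 is 11 semitones, matching the major seventh exactly, so the quality is major.

major 7th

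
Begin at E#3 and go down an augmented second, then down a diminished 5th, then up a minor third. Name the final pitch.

B2

Down an augmented second from E#3: D3 (3 semitones down).
D3 down a diminished fifth → G#2 (6 semitones).
Up a minor third from G#2: B2 (3 semitones up).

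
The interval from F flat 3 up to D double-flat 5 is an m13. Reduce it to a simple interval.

Take out an octave (7 from the number): 13 − 7 = 6.
Quality carries through unchanged, so the simple form is a minor sixth.

minor sixth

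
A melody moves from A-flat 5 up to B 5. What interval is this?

augmented second

A to B spans two letter names (A-B) — that makes it a second of some quality.
The major second is 2 semitones; here we have 3, one semitone wider: augmented.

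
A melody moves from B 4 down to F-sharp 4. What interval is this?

perfect 4th

Descending from B4 to F#4 is the same interval as ascending F#4 to B4.
F to B spans four letter names (F-G-A-B): a fourth.
F#4 to B4 is 5 semitones, matching the perfect fourth exactly, so the quality is perfect.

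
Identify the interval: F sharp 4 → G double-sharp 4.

F to G spans two letter names (F-G) — that makes it a second of some quality.
F#4 to G##4 spans 3 semitones — one semitone wider than the major second (2) — giving an augmented second.

augmented 2nd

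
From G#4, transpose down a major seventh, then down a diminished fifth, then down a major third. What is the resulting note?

A major seventh down from G#4 is A3.
A diminished fifth down from A3 is D#3.
Down a major third from D#3: B2 (4 semitones down).

B2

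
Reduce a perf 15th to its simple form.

Take out an octave (7 from the number): 15 − 7 = 8.
That makes a perfect fifteenth a compound perfect octave — an octave plus a perfect octave.

perfect octave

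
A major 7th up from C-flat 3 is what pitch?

B-flat 3

Seven letter names up from C: B.
A major seventh is 11 semitones; 11 semitones up from Cb3 gives Bb3.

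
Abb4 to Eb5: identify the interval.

A to E spans five letter names (A-B-C-D-E) — that makes it a fifth of some quality.
A perfect fifth would be 7 semitones; Abb4 to Eb5 is 8, one semitone wider, so the interval is augmented.

A5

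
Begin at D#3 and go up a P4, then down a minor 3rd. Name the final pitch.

Up a perfect fourth from D#3: G#3 (5 semitones up).
Down a minor third from G#3: E#3 (3 semitones down).

E#3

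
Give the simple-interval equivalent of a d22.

d8

Subtracting seven from the interval number removes an octave: 22 − 14 = 8.
Quality carries through unchanged, so the simple form is a diminished octave.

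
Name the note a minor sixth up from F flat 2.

D double-flat 3

Six letter names up from F: D.
A minor sixth spans 8 semitones, so from Fb2 the target pitch is Dbb3.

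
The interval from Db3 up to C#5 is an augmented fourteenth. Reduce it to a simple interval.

Subtracting seven from the interval number removes an octave: 14 − 7 = 7.
Quality carries through unchanged, so the simple form is an augmented seventh.

A7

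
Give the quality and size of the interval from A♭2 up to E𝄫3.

diminished 5th

A to E spans five letter names (A-B-C-D-E): a fifth.
The perfect fifth is 7 semitones; here we have 6, one semitone narrower: diminished.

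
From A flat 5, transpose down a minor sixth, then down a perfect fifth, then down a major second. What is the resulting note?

Down a minor sixth from Ab5: C5 (8 semitones down).
Down a perfect fifth from C5: F4 (7 semitones down).
F4 down a major second → Eb4 (2 semitones).

E flat 4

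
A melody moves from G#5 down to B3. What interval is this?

Descending from G#5 to B3 is the same interval as ascending B3 to G#5.
B to G spans six letter names (B-C-D-E-F-G), plus an octave — that makes it a thirteenth of some quality.
The major thirteenth spans 21 semitones, and B3 to G#5 is exactly 21 semitones — so this is a major thirteenth.
(Equivalently, a compound major sixth: a major sixth plus an octave.)

major thirteenth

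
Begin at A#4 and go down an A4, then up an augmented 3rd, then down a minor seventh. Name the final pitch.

A##3

A#4 down an augmented fourth → E4 (6 semitones).
Up an augmented third from E4: G##4 (5 semitones up).
Down a minor seventh from G##4: A##3 (10 semitones down).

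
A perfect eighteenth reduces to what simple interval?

perfect fourth

Subtracting seven from the interval number removes an octave: 18 − 14 = 4.
Quality carries through unchanged, so the simple form is a perfect fourth.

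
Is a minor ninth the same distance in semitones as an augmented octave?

Both span 13 semitones: a minor ninth and an augmented octave are the same chromatic distance.

Yes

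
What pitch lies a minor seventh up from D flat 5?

Seven letter names up from D: C.
Moving 10 semitones up from Db5 (the size of a minor seventh) reaches Cb6.

C flat 6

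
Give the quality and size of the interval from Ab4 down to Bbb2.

Descending from Ab4 to Bbb2 is the same interval as ascending Bbb2 to Ab4.
B to A spans seven letter names (B-C-D-E-F-G-A), plus an octave: a fourteenth.
Bbb2 to Ab4 is 23 semitones, matching the major fourteenth exactly, so the quality is major.
(Equivalently, a compound major seventh: a major seventh plus an octave.)

M14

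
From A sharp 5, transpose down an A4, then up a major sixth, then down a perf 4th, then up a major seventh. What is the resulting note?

A#5 down an augmented fourth → E5 (6 semitones).
E5 up a major sixth → C#6 (9 semitones).
A perfect fourth down from C#6 is G#5.
G#5 up a major seventh → F##6 (11 semitones).

F double-sharp 6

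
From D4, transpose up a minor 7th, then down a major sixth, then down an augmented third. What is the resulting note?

A minor seventh up from D4 is C5.
Down a major sixth from C5: Eb4 (9 semitones down).
An augmented third down from Eb4 is Cbb4.

Cbb4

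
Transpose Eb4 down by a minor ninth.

Counting two letter names plus an octave down from E lands on D.
Moving 13 semitones down from Eb4 (the size of a minor ninth) reaches D3.

D3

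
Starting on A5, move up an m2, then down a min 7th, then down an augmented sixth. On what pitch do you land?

A minor second up from A5 is Bb5.
Bb5 down a minor seventh → C5 (10 semitones).
C5 down an augmented sixth → Ebb4 (10 semitones).

Ebb4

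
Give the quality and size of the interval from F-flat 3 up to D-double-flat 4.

F to D spans six letter names (F-G-A-B-C-D), so the interval is some kind of sixth.
A major sixth would be 9 semitones, but Fb3 to Dbb4 is 8 — one semitone narrower, making it a minor sixth.

minor 6th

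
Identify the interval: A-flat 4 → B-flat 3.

minor seventh

Descending from Ab4 to Bb3 is the same interval as ascending Bb3 to Ab4.
B to A spans seven letter names (B-C-D-E-F-G-A) — that makes it a seventh of some quality.
A major seventh would be 11 semitones, but Bb3 to Ab4 is 10 — one semitone narrower, making it a minor seventh.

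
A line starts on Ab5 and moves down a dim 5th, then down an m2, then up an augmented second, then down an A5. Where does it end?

Down a diminished fifth from Ab5: D5 (6 semitones down).
D5 down a minor second → C#5 (1 semitone).
An augmented second up from C#5 is D##5.
D##5 down an augmented fifth → G#4 (8 semitones).

G#4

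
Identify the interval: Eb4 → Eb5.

E to E is the same letter name, plus an octave, so the interval is some kind of octave.
The perfect octave spans 12 semitones, and Eb4 to Eb5 is exactly 12 semitones — so this is a perfect octave.

perfect octave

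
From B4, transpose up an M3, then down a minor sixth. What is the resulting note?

B4 up a major third → D#5 (4 semitones).
D#5 down a minor sixth → F##4 (8 semitones).

F##4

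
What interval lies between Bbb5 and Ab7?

B to A spans seven letter names (B-C-D-E-F-G-A), plus an octave, so the interval is some kind of fourteenth.
Counting semitones, Bbb5→Ab7 is 23, which is the major fourteenth.
(Equivalently, a compound major seventh: a major seventh plus an octave.)

major 14th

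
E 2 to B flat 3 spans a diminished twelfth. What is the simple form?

diminished 5th

Take out an octave (7 from the number): 12 − 7 = 5.
That makes a diminished twelfth a compound diminished fifth — an octave plus a diminished fifth.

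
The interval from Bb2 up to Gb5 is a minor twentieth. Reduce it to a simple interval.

minor sixth

Each octave removed subtracts seven from the number: 20 − 14 = 6.
That makes a minor twentieth a compound minor sixth — 2 octaves plus a minor sixth.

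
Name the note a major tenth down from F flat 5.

Counting three letter names plus an octave down from F lands on D.
A major tenth is 16 semitones; 16 semitones down from Fb5 gives Dbb4.

D double-flat 4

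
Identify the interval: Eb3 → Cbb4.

diminished 6th

E to C spans six letter names (E-F-G-A-B-C): a sixth.
Eb3 to Cbb4 spans 7 semitones — two semitones narrower than the major sixth (9) — giving a diminished sixth.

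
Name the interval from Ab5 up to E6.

A to E spans five letter names (A-B-C-D-E), so the interval is some kind of fifth.
The perfect fifth is 7 semitones; here we have 8, one semitone wider: augmented.

augmented fifth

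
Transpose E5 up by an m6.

Six letter names up from E: C.
A minor sixth is 8 semitones; 8 semitones up from E5 gives C6.

C6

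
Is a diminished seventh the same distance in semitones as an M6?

A diminished seventh spans 9 semitones, and a major sixth also spans 9 semitones — they're enharmonic.

Yes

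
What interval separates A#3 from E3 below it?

Descending from A#3 to E3 is the same interval as ascending E3 to A#3.
E to A spans four letter names (E-F-G-A), so the interval is some kind of fourth.
The perfect fourth is 5 semitones; here we have 6, one semitone wider: augmented.

A4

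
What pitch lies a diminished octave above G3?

The letter stays G (same as the start), shifted an octave up.
A diminished octave is 11 semitones; 11 semitones up from G3 gives Gb4.

Gb4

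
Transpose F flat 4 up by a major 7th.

E flat 5

Seven letter names up from F: E.
A major seventh is 11 semitones; 11 semitones up from Fb4 gives Eb5.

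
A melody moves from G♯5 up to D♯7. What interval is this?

G to D spans five letter names (G-A-B-C-D), plus an octave — that makes it a twelfth of some quality.
G#5 to D#7 is 19 semitones, matching the perfect twelfth exactly, so the quality is perfect.
(Equivalently, a compound perfect fifth: a perfect fifth plus an octave.)

perfect 12th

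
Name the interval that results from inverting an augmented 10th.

diminished 6th

First reduce the compound augmented tenth to its simple form, an augmented third.
The rule of nine gives the new number: 9 − 3 = 6, so a third becomes a sixth.
The quality also flips — augmented becomes diminished — giving a diminished sixth.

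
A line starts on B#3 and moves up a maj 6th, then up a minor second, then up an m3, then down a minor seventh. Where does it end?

A major sixth up from B#3 is G##4.
G##4 up a minor second → A#4 (1 semitone).
Up a minor third from A#4: C#5 (3 semitones up).
C#5 down a minor seventh → D#4 (10 semitones).

D#4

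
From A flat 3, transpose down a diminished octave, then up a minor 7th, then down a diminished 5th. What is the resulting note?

C sharp 3

Ab3 down a diminished octave → A2 (11 semitones).
Up a minor seventh from A2: G3 (10 semitones up).
Down a diminished fifth from G3: C#3 (6 semitones down).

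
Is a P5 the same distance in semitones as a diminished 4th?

7 semitones (perfect fifth) vs 4 semitones (diminished fourth): not equal.

No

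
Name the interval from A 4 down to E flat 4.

Descending from A4 to Eb4 is the same interval as ascending Eb4 to A4.
E to A spans four letter names (E-F-G-A) — that makes it a fourth of some quality.
A perfect fourth would be 5 semitones; Eb4 to A4 is 6, one semitone wider, so the interval is augmented.

augmented fourth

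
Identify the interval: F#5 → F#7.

perfect 15th

F to F is the same letter name, plus 2 octaves, so the interval is some kind of fifteenth.
The perfect fifteenth spans 24 semitones, and F#5 to F#7 is exactly 24 semitones — so this is a perfect fifteenth.
(Equivalently, a compound perfect octave: a perfect octave plus an octave.)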